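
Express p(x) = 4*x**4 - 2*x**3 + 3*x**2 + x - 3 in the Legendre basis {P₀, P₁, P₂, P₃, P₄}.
(-6/5)P₀ + (-1/5)P₁ + (30/7)P₂ + (-4/5)P₃ + (32/35)P₄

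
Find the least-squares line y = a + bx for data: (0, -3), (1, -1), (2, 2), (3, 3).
a = -29/10, b = 21/10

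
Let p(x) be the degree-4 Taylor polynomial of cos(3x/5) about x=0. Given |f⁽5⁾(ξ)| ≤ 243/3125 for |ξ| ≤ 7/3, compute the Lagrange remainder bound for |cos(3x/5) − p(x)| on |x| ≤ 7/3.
16807/375000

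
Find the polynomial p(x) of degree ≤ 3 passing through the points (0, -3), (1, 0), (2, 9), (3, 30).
x**3 + 2*x - 3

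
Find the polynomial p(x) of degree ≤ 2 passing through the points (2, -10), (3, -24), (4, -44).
-3*x**2 + x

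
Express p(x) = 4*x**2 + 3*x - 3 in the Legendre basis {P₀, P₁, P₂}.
(-5/3)P₀ + (3)P₁ + (8/3)P₂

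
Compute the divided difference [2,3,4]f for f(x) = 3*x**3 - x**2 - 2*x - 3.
26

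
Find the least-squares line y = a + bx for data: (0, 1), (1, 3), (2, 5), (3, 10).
a = 2/5, b = 29/10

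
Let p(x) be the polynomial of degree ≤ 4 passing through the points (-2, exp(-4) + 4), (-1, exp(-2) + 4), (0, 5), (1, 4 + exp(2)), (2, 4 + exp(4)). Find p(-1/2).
(-5 + 60*exp(2) + (-20*exp(2) + 3*exp(4) + 602)*exp(4))*exp(-4)/128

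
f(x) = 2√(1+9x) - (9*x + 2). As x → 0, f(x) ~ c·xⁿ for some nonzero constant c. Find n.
2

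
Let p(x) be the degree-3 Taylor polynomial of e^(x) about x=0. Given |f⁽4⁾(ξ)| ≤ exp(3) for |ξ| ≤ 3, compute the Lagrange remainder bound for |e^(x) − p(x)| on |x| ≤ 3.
27*exp(3)/8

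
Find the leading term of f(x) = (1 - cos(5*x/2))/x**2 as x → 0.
25/8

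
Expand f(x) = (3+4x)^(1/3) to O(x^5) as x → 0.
3**(1/3) + 4*3**(1/3)*x/9 - 16*3**(1/3)*x**2/81 + 320*3**(1/3)*x**3/2187 - 2560*3**(1/3)*x**4/19683 + O(x**5)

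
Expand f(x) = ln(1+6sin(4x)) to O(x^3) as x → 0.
24*x - 288*x**2 + O(x**3)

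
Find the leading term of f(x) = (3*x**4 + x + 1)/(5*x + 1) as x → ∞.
3*x**3/5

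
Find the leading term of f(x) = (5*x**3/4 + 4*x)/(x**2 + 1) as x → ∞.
5*x/4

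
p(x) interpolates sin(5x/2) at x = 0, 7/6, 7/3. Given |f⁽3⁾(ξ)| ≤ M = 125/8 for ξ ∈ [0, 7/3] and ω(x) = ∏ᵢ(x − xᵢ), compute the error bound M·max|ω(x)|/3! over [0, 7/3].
42875*sqrt(3)/46656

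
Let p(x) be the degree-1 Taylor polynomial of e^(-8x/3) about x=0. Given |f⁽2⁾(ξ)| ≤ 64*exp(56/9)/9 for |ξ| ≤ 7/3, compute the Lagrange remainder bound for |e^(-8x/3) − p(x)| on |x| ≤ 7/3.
1568*exp(56/9)/81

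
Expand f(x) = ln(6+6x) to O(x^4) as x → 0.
log(6) + x - x**2/2 + x**3/3 + O(x**4)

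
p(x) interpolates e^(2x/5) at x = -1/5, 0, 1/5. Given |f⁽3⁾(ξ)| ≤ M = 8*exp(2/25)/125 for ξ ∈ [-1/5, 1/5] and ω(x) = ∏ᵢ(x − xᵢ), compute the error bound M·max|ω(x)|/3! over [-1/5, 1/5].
8*sqrt(3)*exp(2/25)/421875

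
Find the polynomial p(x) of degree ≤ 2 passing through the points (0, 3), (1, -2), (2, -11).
-2*x**2 - 3*x + 3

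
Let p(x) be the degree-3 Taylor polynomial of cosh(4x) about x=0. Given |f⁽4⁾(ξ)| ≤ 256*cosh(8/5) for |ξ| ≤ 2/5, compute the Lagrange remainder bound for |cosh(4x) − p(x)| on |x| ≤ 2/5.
512*cosh(8/5)/1875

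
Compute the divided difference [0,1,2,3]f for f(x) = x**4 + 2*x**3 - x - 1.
8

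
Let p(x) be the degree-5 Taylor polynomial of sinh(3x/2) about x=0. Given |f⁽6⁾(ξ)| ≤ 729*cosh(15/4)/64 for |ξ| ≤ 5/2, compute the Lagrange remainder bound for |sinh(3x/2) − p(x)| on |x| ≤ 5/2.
253125*cosh(15/4)/65536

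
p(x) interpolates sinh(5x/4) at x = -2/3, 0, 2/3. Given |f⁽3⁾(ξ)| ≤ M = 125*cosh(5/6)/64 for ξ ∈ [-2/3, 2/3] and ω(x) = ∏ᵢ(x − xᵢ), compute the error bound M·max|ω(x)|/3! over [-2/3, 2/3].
125*sqrt(3)*cosh(5/6)/5832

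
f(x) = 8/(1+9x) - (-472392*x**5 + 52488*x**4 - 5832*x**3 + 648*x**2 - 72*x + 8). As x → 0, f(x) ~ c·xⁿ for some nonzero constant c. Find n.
6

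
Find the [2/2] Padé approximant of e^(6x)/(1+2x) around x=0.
(3*x**2 + 2*x + 1)/(x**2 - 2*x + 1)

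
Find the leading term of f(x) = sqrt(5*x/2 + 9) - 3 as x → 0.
5*x/12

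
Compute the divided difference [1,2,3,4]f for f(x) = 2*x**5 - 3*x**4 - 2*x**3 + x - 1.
98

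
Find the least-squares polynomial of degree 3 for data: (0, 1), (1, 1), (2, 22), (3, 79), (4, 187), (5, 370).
5/7 + (-53/21)x + (19/28)x² + (35/12)x³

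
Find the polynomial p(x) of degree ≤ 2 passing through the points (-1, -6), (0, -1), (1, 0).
-2*x**2 + 3*x - 1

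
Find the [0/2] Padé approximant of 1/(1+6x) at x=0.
1/(6*x + 1)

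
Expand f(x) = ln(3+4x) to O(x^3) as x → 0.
log(3) + 4*x/3 - 8*x**2/9 + O(x**3)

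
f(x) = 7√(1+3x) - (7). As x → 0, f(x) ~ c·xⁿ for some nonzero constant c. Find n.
1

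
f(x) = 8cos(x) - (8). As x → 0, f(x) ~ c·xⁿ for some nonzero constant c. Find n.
2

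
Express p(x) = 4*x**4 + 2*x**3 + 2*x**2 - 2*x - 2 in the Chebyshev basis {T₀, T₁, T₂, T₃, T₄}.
(1/2)T₀ + (-1/2)T₁ + (3)T₂ + (1/2)T₃ + (1/2)T₄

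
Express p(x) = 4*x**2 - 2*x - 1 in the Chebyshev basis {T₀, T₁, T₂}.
T₀ + (-2)T₁ + (2)T₂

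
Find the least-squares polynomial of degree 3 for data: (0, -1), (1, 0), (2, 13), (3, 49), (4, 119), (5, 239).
-73/63 + (121/378)x + (-199/252)x² + (223/108)x³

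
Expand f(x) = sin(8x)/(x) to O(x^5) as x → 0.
8 - 256*x**2/3 + 4096*x**4/15 + O(x**5)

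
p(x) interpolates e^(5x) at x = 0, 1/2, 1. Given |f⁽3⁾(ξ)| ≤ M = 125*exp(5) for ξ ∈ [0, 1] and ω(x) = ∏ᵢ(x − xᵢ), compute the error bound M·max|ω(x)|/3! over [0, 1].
125*sqrt(3)*exp(5)/216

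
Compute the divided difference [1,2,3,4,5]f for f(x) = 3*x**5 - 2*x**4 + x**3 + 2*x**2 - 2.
43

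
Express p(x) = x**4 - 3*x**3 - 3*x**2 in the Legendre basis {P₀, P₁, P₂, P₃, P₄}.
(-4/5)P₀ + (-9/5)P₁ + (-10/7)P₂ + (-6/5)P₃ + (8/35)P₄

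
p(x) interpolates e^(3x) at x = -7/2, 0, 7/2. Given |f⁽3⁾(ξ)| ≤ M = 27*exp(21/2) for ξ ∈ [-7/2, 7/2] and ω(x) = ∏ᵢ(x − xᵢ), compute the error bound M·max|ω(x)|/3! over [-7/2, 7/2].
343*sqrt(3)*exp(21/2)/8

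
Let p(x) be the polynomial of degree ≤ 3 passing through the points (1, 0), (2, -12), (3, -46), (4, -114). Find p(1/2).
3/2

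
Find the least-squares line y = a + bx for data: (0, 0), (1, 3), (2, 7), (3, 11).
a = -3/10, b = 37/10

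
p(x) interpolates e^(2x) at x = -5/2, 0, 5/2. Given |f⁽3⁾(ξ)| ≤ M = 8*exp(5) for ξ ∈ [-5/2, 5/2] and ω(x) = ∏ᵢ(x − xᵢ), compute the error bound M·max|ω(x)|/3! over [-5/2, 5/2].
125*sqrt(3)*exp(5)/27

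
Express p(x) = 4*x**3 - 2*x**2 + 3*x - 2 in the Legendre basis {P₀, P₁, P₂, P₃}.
(-8/3)P₀ + (27/5)P₁ + (-4/3)P₂ + (8/5)P₃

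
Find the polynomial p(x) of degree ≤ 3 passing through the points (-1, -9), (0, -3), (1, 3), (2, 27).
3*x**3 + 3*x - 3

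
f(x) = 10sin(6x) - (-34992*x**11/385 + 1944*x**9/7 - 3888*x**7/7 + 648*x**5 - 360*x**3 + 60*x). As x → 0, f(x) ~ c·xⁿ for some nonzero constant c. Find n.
13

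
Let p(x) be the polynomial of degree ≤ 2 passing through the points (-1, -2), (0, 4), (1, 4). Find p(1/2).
19/4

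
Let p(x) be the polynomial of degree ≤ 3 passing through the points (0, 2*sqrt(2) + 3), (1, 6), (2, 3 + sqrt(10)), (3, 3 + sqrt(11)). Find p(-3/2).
-519/16 - 35*sqrt(11)/16 + 105*sqrt(2)/8 + 135*sqrt(10)/16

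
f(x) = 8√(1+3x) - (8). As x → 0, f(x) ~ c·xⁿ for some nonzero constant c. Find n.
1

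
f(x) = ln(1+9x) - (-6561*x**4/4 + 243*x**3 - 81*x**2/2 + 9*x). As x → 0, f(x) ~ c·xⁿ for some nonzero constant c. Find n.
5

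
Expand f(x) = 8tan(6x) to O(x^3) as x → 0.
48*x + O(x**3)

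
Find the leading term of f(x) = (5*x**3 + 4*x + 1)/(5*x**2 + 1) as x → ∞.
x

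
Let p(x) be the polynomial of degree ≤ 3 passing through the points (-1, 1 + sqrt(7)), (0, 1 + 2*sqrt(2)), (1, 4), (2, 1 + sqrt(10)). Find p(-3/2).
-35*sqrt(2)/8 - 5*sqrt(10)/16 + 79/16 + 35*sqrt(7)/16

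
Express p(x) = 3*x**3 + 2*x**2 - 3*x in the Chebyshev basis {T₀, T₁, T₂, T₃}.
T₀ + (-3/4)T₁ + T₂ + (3/4)T₃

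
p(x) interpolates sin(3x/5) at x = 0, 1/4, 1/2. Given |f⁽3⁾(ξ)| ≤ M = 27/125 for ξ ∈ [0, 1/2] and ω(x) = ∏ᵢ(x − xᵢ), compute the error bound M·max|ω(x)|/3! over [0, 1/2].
sqrt(3)/8000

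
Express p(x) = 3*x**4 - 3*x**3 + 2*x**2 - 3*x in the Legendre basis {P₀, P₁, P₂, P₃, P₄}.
(19/15)P₀ + (-24/5)P₁ + (64/21)P₂ + (-6/5)P₃ + (24/35)P₄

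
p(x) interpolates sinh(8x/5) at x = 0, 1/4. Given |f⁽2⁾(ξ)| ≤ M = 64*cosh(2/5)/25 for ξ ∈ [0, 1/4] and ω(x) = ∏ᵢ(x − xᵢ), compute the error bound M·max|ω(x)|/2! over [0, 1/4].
cosh(2/5)/50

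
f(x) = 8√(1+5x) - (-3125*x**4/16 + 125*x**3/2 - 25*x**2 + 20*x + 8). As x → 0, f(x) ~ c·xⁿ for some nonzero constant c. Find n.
5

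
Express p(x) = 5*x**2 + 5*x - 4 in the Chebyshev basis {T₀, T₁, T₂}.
(-3/2)T₀ + (5)T₁ + (5/2)T₂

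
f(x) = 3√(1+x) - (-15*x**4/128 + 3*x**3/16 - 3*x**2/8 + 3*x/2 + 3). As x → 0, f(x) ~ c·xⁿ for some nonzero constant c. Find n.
5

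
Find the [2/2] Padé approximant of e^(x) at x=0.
(x**2/12 + x/2 + 1)/(x**2/12 - x/2 + 1)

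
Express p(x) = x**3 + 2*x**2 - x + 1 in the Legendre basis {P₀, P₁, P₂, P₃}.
(5/3)P₀ + (-2/5)P₁ + (4/3)P₂ + (2/5)P₃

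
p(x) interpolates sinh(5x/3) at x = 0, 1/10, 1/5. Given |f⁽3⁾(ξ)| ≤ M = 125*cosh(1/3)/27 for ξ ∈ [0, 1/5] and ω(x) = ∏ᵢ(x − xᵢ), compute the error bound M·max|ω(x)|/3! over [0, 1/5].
sqrt(3)*cosh(1/3)/5832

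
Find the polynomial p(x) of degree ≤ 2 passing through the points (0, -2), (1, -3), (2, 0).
2*x**2 - 3*x - 2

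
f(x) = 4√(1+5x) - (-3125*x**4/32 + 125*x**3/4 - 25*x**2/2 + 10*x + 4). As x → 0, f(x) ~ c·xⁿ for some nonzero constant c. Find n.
5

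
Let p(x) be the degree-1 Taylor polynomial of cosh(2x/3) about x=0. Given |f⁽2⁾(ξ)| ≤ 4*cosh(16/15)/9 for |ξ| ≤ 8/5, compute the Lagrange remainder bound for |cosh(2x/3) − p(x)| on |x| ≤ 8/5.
128*cosh(16/15)/225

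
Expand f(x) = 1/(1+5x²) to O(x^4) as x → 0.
1 - 5*x**2 + O(x**4)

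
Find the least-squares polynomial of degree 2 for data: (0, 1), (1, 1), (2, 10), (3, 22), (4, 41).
23/35 + (-113/70)x + (41/14)x²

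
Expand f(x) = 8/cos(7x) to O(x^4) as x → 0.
8 + 196*x**2 + O(x**4)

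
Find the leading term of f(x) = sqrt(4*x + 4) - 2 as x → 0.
x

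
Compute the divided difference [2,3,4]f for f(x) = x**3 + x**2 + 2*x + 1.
10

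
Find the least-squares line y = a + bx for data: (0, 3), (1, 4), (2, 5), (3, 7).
a = 14/5, b = 13/10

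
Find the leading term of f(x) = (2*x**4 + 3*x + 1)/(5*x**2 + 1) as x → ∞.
2*x**2/5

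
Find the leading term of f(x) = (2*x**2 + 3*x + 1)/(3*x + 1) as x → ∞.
2*x/3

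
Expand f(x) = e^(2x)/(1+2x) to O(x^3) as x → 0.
1 + 2*x**2 + O(x**3)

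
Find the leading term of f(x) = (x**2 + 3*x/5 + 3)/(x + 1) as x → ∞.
x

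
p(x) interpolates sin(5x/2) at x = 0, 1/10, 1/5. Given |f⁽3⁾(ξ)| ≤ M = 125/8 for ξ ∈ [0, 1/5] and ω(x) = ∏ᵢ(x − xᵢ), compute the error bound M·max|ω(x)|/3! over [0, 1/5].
sqrt(3)/1728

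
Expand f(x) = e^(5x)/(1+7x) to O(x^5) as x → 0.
1 - 2*x + 53*x**2/2 - 494*x**3/3 + 28289*x**4/24 + O(x**5)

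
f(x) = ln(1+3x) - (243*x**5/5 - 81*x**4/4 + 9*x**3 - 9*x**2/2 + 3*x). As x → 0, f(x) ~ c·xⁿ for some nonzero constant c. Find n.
6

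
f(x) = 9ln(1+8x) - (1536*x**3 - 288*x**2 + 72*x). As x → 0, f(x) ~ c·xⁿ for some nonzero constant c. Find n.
4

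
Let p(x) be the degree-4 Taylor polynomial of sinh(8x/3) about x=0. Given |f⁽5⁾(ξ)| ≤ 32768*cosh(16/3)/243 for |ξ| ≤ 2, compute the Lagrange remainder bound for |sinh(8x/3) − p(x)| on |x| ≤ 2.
131072*cosh(16/3)/3645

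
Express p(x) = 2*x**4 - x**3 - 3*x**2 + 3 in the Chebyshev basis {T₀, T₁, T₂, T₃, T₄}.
(9/4)T₀ + (-3/4)T₁ + (-1/2)T₂ + (-1/4)T₃ + (1/4)T₄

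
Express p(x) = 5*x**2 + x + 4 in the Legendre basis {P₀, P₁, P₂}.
(17/3)P₀ + P₁ + (10/3)P₂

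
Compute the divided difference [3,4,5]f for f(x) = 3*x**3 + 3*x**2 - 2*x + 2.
39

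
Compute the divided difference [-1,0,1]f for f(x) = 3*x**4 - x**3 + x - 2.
3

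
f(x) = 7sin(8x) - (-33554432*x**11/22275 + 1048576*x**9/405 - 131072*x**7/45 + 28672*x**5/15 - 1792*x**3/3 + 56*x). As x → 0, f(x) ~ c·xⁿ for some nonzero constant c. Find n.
13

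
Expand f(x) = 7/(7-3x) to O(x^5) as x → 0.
1 + 3*x/7 + 9*x**2/49 + 27*x**3/343 + 81*x**4/2401 + O(x**5)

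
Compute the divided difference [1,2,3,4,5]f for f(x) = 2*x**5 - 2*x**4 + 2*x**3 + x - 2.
28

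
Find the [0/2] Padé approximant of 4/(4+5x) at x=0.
1/(5*x/4 + 1)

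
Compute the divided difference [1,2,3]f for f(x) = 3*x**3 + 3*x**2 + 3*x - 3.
21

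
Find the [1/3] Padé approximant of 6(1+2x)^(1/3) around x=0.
(10*x + 6)/(8*x**3/81 - 2*x**2/9 + x + 1)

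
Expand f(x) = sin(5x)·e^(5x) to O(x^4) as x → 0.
5*x + 25*x**2 + 125*x**3/3 + O(x**4)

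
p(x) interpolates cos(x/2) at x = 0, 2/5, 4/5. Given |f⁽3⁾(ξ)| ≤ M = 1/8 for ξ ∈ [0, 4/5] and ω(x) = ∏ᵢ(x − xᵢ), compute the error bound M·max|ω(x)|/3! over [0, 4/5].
sqrt(3)/3375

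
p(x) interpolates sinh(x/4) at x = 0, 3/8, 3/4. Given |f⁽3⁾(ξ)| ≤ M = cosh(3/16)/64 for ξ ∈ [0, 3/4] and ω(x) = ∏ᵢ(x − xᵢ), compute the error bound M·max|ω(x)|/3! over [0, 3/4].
sqrt(3)*cosh(3/16)/32768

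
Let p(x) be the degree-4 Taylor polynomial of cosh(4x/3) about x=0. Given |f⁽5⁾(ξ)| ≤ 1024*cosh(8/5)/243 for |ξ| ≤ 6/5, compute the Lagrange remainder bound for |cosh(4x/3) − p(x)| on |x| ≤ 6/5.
4096*cosh(8/5)/46875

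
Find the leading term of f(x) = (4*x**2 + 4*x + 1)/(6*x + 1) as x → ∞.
2*x/3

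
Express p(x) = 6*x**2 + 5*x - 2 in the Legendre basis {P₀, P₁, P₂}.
(5)P₁ + (4)P₂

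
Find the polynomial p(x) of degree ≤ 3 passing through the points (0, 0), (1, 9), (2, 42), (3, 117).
3*x**3 + 3*x**2 + 3*x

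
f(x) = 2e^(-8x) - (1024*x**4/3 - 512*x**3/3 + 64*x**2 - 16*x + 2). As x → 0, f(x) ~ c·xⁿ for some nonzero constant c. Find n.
5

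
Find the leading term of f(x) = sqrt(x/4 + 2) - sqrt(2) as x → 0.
sqrt(2)*x/16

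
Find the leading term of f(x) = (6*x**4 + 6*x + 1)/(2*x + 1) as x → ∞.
3*x**3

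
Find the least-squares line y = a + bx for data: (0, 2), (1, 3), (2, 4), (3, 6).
a = 9/5, b = 13/10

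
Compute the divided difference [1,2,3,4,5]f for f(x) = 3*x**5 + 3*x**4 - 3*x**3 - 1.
48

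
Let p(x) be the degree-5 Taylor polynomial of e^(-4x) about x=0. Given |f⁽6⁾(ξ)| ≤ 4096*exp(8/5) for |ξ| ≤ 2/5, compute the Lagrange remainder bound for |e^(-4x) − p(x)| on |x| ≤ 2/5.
16384*exp(8/5)/703125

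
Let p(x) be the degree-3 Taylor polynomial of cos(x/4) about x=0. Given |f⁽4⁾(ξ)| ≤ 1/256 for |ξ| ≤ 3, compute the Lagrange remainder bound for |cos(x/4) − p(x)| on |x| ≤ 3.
27/2048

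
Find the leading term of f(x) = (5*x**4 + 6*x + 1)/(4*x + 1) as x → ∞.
5*x**3/4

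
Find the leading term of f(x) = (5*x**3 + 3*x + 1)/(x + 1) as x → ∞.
5*x**2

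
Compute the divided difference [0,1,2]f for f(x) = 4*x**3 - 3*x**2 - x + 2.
9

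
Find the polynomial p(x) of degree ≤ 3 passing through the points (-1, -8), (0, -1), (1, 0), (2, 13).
3*x**3 - 3*x**2 + x - 1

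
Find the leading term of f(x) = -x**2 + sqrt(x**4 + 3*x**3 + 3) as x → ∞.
3*x/2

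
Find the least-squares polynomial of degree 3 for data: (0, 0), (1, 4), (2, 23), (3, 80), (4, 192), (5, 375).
17/63 + (67/378)x + (-13/36)x² + (331/108)x³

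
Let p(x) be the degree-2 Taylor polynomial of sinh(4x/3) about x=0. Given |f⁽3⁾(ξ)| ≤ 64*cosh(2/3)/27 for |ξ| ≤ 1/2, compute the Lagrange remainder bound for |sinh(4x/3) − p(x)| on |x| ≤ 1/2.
4*cosh(2/3)/81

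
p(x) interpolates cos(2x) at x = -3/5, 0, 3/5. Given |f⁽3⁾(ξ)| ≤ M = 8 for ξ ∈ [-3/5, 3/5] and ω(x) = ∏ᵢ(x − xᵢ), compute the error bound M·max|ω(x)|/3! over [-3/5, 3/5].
8*sqrt(3)/125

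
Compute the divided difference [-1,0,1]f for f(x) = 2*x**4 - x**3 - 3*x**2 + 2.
-1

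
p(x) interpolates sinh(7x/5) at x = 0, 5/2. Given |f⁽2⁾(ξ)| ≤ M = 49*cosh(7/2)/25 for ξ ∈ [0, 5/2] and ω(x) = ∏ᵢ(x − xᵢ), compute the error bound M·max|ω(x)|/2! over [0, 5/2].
49*cosh(7/2)/32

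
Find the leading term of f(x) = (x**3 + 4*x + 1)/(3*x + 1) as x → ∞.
x**2/3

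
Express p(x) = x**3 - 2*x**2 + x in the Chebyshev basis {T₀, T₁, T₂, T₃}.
-T₀ + (7/4)T₁ - T₂ + (1/4)T₃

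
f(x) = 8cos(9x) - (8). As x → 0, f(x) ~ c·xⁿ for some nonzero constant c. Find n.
2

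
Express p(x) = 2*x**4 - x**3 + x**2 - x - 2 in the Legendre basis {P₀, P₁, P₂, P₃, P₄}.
(-19/15)P₀ + (-8/5)P₁ + (38/21)P₂ + (-2/5)P₃ + (16/35)P₄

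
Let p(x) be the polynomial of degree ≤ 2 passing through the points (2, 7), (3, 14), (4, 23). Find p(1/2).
1/4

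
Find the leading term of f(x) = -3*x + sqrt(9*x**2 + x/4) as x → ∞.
1/24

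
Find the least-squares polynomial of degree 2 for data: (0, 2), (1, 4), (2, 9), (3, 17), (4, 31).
79/35 + (-43/70)x + (27/14)x²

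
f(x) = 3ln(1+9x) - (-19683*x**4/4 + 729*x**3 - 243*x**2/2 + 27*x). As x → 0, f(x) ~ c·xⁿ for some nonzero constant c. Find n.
5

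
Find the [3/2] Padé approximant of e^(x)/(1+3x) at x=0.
(661*x**3/15090 + 2553*x**2/10060 + 1896*x/2515 + 1)/(-7429*x**2/10060 + 6926*x/2515 + 1)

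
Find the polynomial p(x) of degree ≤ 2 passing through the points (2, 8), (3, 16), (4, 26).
x**2 + 3*x - 2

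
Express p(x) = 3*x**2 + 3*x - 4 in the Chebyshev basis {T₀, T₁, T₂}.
(-5/2)T₀ + (3)T₁ + (3/2)T₂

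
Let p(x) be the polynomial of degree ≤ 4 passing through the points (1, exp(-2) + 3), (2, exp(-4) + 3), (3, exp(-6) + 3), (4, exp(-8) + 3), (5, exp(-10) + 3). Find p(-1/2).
(-2772*exp(6) - 1540*exp(2) + 315 + 2970*exp(4) + 1155*exp(8) + 384*exp(10))*exp(-10)/128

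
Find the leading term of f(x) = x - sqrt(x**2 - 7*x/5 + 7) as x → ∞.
7/10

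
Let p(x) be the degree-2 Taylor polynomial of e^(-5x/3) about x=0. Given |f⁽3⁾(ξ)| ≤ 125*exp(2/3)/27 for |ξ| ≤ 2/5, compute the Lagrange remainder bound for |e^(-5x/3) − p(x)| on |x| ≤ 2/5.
4*exp(2/3)/81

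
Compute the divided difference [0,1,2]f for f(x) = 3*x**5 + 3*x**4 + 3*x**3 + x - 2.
75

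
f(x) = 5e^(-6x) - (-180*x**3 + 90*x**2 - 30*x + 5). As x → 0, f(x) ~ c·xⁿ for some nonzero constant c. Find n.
4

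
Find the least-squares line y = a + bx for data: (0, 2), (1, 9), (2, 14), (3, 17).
a = 3, b = 5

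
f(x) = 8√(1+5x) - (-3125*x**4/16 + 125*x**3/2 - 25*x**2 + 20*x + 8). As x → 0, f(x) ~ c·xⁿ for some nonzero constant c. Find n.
5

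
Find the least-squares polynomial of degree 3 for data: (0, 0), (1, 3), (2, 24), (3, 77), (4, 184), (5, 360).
-2/21 + (155/126)x + (-59/84)x² + (107/36)x³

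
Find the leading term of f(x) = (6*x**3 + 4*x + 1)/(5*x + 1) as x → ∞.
6*x**2/5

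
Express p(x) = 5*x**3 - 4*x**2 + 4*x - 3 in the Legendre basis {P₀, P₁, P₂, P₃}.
(-13/3)P₀ + (7)P₁ + (-8/3)P₂ + (2)P₃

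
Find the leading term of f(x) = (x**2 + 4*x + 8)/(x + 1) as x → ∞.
x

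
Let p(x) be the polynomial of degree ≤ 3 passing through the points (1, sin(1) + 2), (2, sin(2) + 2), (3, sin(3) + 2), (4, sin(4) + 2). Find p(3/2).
sin(4)/16 - 5*sin(3)/16 + 5*sin(1)/16 + 15*sin(2)/16 + 2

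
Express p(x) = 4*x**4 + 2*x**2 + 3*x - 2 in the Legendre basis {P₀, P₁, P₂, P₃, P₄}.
(-8/15)P₀ + (3)P₁ + (76/21)P₂ + (32/35)P₄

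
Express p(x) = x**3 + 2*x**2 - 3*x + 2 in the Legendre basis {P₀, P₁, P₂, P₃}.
(8/3)P₀ + (-12/5)P₁ + (4/3)P₂ + (2/5)P₃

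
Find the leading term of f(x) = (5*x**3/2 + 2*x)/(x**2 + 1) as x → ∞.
5*x/2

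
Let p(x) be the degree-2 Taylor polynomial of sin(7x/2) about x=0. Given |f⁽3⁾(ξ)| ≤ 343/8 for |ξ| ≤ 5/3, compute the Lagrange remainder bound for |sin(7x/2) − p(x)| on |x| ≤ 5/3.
42875/1296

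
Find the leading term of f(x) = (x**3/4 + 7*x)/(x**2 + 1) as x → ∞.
x/4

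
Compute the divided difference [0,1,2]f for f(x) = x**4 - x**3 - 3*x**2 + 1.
1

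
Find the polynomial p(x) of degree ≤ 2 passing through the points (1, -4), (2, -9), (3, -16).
-x**2 - 2*x - 1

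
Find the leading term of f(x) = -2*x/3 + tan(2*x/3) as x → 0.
8*x**3/81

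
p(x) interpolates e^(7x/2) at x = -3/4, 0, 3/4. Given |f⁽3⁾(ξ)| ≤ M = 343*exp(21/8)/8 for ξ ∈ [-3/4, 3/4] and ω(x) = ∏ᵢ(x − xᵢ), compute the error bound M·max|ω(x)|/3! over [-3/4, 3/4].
343*sqrt(3)*exp(21/8)/512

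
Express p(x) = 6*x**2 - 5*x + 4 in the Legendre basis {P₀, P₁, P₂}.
(6)P₀ + (-5)P₁ + (4)P₂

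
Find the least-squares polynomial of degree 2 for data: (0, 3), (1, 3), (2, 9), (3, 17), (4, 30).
14/5 + (-6/5)x + (2)x²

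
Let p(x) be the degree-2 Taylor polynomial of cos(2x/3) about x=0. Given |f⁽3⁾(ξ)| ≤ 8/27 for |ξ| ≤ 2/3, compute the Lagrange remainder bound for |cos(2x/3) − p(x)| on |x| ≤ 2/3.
32/2187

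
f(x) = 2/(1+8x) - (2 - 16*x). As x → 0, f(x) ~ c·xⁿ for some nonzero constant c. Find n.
2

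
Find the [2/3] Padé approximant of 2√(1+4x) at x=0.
(14*x**2 + 56*x/5 + 2)/(-2*x**3/5 + 9*x**2/5 + 18*x/5 + 1)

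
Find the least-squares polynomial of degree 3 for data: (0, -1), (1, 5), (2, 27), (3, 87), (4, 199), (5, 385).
-59/63 + (586/189)x + (-5/9)x² + (83/27)x³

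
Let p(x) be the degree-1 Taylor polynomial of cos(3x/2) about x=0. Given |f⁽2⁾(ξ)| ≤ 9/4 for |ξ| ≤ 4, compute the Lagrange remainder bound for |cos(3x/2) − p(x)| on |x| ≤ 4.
18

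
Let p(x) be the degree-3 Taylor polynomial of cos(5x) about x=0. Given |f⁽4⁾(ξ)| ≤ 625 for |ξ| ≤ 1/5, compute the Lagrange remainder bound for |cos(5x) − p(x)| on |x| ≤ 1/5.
1/24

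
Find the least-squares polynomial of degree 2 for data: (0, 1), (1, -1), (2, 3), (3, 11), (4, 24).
6/7 + (-137/35)x + (17/7)x²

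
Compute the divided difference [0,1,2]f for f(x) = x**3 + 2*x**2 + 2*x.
5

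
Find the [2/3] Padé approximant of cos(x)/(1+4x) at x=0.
(1 - 5*x**2/12)/(x**3/3 + x**2/12 + 4*x + 1)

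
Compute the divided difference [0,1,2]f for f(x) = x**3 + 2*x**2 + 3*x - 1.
5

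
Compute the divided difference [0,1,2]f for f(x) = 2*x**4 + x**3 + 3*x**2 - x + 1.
20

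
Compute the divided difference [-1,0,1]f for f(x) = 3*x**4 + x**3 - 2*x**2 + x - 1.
1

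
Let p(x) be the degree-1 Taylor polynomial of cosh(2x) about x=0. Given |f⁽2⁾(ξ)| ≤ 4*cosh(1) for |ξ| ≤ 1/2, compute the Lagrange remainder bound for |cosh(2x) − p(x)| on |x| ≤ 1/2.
cosh(1)/2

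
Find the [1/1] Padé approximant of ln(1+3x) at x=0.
3*x/(3*x/2 + 1)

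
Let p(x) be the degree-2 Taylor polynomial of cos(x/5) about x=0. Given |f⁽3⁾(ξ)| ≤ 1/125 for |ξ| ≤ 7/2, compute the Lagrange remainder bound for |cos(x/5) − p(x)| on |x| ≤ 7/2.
343/6000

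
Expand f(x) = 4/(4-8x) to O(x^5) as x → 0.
1 + 2*x + 4*x**2 + 8*x**3 + 16*x**4 + O(x**5)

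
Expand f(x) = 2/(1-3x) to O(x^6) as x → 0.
2 + 6*x + 18*x**2 + 54*x**3 + 162*x**4 + 486*x**5 + O(x**6)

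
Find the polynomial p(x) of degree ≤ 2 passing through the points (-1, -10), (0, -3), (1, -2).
-3*x**2 + 4*x - 3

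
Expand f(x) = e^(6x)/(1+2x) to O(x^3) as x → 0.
1 + 4*x + 10*x**2 + O(x**3)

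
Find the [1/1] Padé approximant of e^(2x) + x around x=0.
(7*x/3 + 1)/(1 - 2*x/3)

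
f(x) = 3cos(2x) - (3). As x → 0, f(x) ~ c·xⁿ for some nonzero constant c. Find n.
2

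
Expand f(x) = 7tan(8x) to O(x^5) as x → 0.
56*x + 3584*x**3/3 + O(x**5)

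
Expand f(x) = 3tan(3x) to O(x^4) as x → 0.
9*x + 27*x**3 + O(x**4)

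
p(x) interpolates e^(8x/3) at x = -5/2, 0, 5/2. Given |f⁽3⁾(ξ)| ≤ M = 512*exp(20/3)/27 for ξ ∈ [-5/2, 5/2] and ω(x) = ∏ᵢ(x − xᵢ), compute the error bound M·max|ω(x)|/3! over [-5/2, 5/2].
8000*sqrt(3)*exp(20/3)/729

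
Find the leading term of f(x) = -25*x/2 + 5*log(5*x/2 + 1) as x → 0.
-125*x**2/8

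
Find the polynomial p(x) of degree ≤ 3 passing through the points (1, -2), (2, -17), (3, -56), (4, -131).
-2*x**3 - x + 1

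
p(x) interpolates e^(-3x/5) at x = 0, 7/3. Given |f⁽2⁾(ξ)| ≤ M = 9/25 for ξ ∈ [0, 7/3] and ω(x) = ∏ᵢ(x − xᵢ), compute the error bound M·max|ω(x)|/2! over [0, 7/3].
49/200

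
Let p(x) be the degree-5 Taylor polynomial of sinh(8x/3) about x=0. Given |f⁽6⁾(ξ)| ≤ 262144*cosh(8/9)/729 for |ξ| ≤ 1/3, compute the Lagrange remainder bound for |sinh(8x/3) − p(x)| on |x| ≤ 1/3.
16384*cosh(8/9)/23914845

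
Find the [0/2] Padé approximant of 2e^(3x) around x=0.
2/(9*x**2/2 - 3*x + 1)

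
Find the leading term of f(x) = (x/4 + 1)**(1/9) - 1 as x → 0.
x/36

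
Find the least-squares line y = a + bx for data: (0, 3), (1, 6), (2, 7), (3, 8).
a = 18/5, b = 8/5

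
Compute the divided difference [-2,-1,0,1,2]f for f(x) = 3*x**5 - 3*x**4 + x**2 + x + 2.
-3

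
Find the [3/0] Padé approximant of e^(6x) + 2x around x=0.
36*x**3 + 18*x**2 + 8*x + 1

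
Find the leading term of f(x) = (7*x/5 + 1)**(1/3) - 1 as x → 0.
7*x/15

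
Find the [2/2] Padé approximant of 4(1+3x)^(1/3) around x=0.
(28*x**2/3 + 14*x + 4)/(5*x**2/6 + 5*x/2 + 1)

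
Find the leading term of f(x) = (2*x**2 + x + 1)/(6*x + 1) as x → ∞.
x/3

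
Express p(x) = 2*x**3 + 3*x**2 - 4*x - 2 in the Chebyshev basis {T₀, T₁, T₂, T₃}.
(-1/2)T₀ + (-5/2)T₁ + (3/2)T₂ + (1/2)T₃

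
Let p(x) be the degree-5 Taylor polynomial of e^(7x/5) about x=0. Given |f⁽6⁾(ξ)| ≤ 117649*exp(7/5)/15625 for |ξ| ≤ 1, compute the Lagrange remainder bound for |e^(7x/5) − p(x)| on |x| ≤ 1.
117649*exp(7/5)/11250000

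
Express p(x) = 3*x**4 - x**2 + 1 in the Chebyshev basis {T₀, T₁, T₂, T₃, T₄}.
(13/8)T₀ + T₂ + (3/8)T₄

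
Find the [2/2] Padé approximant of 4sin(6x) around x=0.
24*x/(6*x**2 + 1)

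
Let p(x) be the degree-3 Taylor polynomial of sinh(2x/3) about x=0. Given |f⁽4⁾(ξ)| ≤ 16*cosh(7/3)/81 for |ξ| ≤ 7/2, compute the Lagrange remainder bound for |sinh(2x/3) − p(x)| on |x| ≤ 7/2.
2401*cosh(7/3)/1944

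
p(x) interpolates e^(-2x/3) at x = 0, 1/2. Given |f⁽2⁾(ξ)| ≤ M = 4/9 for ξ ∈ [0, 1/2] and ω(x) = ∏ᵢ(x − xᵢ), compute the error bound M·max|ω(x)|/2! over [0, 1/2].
1/72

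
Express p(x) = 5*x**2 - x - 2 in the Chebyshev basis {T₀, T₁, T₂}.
(1/2)T₀ - T₁ + (5/2)T₂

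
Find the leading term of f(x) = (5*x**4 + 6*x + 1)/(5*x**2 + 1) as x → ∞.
x**2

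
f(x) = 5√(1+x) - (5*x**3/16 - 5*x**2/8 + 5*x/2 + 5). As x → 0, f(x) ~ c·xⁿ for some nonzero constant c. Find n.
4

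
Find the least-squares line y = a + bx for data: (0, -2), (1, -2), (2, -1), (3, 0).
a = -23/10, b = 7/10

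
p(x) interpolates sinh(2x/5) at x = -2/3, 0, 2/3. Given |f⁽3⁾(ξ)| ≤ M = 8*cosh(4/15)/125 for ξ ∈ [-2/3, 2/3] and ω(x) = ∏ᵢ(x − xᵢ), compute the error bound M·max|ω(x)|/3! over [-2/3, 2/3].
64*sqrt(3)*cosh(4/15)/91125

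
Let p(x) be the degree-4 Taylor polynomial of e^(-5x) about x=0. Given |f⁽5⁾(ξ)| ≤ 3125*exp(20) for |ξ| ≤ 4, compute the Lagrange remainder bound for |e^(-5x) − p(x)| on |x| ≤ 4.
80000*exp(20)/3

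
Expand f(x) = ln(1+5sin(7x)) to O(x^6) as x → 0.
35*x - 1225*x**2/2 + 84035*x**3/6 - 4381825*x**4/12 + 243718307*x**5/24 + O(x**6)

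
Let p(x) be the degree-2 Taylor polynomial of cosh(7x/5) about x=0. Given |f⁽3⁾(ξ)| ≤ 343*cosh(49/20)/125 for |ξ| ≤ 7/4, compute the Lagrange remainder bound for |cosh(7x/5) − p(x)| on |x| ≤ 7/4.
117649*cosh(49/20)/48000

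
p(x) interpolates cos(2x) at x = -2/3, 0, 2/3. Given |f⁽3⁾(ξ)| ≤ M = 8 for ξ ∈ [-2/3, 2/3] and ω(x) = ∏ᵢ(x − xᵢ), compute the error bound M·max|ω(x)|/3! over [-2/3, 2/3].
64*sqrt(3)/729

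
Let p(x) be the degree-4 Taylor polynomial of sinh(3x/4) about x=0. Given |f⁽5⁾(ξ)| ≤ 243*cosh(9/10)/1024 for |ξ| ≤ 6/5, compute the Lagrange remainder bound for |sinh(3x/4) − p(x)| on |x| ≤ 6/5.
19683*cosh(9/10)/4000000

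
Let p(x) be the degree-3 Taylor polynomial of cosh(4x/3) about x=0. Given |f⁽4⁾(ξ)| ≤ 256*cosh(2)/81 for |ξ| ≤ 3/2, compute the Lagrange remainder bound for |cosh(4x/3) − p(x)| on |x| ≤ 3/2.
2*cosh(2)/3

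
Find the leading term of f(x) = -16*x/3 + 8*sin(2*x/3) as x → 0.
-32*x**3/81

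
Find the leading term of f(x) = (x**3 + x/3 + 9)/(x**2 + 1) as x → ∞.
x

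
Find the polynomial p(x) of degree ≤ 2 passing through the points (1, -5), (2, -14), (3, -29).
-3*x**2 - 2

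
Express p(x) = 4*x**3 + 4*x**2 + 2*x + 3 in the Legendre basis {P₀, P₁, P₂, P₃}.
(13/3)P₀ + (22/5)P₁ + (8/3)P₂ + (8/5)P₃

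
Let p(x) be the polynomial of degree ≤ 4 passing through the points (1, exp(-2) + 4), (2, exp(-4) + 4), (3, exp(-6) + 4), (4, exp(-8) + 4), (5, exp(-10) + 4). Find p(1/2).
(-420*exp(6) - 180*exp(2) + 35 + 378*exp(4) + 315*exp(8) + 512*exp(10))*exp(-10)/128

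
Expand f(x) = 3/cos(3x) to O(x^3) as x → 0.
3 + 27*x**2/2 + O(x**3)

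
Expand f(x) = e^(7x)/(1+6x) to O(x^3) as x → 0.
1 + x + 37*x**2/2 + O(x**3)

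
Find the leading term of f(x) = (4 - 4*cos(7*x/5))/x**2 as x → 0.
98/25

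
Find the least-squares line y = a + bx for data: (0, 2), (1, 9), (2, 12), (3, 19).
a = 12/5, b = 27/5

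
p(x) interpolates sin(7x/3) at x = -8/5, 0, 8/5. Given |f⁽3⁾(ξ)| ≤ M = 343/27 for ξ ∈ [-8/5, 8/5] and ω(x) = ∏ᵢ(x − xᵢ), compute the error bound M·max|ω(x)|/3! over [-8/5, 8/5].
175616*sqrt(3)/91125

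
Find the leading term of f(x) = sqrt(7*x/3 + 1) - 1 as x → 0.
7*x/6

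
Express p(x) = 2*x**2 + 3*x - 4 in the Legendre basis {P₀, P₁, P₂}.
(-10/3)P₀ + (3)P₁ + (4/3)P₂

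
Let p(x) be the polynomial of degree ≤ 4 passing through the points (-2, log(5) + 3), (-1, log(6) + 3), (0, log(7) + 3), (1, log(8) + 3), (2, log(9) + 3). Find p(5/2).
log(1323*2**(3/4)*3**(33/64)*5**(35/128)*7**(61/64)/4096) + 3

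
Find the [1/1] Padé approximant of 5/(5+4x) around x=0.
1/(4*x/5 + 1)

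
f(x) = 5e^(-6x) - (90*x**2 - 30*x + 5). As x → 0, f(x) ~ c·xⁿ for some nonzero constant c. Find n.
3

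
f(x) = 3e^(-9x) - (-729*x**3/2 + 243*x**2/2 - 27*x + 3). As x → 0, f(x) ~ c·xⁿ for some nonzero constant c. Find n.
4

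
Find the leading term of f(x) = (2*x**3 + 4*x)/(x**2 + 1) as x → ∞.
2*x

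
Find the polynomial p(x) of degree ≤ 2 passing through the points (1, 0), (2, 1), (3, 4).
x**2 - 2*x + 1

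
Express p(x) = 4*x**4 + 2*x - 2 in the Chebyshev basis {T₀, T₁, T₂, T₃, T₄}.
(-1/2)T₀ + (2)T₁ + (2)T₂ + (1/2)T₄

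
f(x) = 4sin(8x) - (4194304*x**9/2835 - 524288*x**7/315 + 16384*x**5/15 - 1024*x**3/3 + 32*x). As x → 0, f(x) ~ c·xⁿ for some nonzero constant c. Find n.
11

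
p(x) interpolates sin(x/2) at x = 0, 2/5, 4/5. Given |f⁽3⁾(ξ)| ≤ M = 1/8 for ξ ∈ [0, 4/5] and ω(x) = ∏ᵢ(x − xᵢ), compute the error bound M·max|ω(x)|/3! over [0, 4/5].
sqrt(3)/3375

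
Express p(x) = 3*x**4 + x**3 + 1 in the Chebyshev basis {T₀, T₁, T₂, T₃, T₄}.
(17/8)T₀ + (3/4)T₁ + (3/2)T₂ + (1/4)T₃ + (3/8)T₄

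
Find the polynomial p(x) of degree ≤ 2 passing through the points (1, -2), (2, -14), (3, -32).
-3*x**2 - 3*x + 4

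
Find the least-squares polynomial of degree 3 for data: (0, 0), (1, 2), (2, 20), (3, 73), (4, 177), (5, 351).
1/42 + (-127/252)x + (-7/12)x² + (53/18)x³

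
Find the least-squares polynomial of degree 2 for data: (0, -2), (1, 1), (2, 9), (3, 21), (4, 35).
-16/7 + (69/35)x + (13/7)x²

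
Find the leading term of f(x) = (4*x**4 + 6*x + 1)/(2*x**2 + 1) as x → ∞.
2*x**2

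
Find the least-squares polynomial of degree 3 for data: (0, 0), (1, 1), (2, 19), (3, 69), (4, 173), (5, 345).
-1/42 + (-221/252)x + (-37/42)x² + (107/36)x³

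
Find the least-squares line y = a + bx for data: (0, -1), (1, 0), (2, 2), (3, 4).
a = -13/10, b = 17/10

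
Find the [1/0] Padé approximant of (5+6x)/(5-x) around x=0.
7*x/5 + 1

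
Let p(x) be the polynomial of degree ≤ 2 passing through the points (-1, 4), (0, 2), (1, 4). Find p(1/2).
5/2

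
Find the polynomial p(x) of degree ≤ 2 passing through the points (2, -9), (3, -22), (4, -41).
-3*x**2 + 2*x - 1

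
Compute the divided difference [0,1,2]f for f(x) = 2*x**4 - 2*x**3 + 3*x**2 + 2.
11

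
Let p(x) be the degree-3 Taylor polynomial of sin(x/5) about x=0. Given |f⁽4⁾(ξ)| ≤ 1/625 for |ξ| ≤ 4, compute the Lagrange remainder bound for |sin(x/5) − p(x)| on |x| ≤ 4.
32/1875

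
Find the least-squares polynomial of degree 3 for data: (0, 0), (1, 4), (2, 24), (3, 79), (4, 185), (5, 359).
11/126 + (631/756)x + (-17/252)x² + (77/27)x³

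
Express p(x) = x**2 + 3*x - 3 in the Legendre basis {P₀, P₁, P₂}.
(-8/3)P₀ + (3)P₁ + (2/3)P₂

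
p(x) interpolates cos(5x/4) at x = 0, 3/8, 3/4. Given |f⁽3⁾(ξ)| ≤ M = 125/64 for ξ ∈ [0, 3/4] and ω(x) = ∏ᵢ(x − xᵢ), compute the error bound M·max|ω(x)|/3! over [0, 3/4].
125*sqrt(3)/32768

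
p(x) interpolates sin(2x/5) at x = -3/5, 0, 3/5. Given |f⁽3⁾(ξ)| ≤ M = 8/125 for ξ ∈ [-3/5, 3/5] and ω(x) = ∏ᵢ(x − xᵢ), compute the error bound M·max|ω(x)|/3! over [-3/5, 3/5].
8*sqrt(3)/15625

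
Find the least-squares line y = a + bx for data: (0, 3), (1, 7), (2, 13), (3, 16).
a = 3, b = 9/2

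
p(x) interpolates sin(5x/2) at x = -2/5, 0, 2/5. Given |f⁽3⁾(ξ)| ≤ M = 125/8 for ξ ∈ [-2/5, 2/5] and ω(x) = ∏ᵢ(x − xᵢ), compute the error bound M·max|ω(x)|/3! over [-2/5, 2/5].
sqrt(3)/27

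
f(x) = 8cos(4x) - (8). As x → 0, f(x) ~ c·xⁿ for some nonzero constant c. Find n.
2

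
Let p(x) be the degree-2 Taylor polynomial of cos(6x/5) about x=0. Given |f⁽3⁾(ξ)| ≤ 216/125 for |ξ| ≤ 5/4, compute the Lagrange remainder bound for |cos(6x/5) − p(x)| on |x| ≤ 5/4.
9/16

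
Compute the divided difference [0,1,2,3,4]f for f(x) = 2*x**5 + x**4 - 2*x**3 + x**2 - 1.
21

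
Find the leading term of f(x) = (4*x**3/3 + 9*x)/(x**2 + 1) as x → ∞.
4*x/3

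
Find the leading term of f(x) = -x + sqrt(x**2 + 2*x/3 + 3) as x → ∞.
1/3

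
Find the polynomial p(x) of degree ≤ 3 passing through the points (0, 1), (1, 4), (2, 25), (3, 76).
2*x**3 + 3*x**2 - 2*x + 1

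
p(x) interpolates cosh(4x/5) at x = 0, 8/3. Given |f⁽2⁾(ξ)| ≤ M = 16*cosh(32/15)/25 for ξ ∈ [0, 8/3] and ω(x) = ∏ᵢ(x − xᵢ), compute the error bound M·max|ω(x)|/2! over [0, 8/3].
128*cosh(32/15)/225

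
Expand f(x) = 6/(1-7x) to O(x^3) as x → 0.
6 + 42*x + 294*x**2 + O(x**3)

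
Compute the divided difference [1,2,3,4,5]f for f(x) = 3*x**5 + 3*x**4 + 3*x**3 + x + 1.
48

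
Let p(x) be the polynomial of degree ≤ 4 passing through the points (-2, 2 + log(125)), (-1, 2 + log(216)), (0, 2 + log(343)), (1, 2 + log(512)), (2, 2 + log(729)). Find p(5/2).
2 + log(340405734249*2**(1/4)*3**(35/64)*5**(105/128)*7**(55/64)/17179869184)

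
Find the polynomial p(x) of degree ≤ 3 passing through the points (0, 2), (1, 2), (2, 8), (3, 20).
3*x**2 - 3*x + 2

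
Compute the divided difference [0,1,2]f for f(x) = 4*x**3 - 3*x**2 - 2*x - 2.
9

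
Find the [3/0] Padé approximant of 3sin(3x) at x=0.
-27*x**3/2 + 9*x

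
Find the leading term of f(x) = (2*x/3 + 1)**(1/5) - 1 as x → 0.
2*x/15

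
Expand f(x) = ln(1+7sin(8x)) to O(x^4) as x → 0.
56*x - 1568*x**2 + 173824*x**3/3 + O(x**4)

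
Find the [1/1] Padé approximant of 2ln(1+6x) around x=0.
12*x/(3*x + 1)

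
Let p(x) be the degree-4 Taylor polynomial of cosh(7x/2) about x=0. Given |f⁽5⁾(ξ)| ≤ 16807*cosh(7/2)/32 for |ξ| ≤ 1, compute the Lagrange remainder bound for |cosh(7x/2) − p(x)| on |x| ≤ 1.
16807*cosh(7/2)/3840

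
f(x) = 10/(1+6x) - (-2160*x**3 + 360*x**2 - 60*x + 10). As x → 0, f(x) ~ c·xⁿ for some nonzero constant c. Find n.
4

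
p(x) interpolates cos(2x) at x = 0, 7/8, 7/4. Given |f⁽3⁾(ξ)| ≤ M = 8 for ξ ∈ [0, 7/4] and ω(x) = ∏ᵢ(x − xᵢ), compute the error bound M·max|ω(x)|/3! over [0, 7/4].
343*sqrt(3)/1728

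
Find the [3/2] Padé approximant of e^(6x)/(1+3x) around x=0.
(72*x**3/5 + 54*x**2/5 + 27*x/5 + 1)/(-27*x**2/5 + 12*x/5 + 1)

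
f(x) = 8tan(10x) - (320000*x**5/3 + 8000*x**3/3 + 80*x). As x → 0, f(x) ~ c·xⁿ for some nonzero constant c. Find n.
7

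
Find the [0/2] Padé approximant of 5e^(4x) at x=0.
5/(8*x**2 - 4*x + 1)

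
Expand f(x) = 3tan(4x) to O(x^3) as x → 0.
12*x + O(x**3)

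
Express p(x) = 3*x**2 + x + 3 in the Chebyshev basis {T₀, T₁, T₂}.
(9/2)T₀ + T₁ + (3/2)T₂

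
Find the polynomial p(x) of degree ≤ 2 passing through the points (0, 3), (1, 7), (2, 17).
3*x**2 + x + 3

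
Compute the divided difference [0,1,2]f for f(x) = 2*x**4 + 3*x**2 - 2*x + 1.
17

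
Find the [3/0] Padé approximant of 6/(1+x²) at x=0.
6 - 6*x**2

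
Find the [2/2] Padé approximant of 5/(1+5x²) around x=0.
5/(5*x**2 + 1)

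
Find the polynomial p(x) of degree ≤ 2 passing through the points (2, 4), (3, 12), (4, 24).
2*x**2 - 2*x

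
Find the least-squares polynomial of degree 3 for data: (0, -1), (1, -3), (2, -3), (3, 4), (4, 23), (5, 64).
-73/63 + (121/378)x + (-703/252)x² + (115/108)x³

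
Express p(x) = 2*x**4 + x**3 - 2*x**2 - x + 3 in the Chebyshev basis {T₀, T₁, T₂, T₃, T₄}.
(11/4)T₀ + (-1/4)T₁ + (1/4)T₃ + (1/4)T₄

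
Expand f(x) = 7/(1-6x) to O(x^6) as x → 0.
7 + 42*x + 252*x**2 + 1512*x**3 + 9072*x**4 + 54432*x**5 + O(x**6)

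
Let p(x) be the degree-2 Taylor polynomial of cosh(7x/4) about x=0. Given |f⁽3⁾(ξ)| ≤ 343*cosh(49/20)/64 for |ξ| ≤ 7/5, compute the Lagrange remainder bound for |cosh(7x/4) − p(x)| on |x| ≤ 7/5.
117649*cosh(49/20)/48000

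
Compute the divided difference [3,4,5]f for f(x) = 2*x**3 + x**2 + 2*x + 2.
25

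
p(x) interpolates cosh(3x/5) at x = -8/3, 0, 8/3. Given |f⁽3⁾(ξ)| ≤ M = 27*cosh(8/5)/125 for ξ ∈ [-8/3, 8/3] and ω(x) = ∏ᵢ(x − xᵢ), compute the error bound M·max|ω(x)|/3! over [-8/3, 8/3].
512*sqrt(3)*cosh(8/5)/3375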